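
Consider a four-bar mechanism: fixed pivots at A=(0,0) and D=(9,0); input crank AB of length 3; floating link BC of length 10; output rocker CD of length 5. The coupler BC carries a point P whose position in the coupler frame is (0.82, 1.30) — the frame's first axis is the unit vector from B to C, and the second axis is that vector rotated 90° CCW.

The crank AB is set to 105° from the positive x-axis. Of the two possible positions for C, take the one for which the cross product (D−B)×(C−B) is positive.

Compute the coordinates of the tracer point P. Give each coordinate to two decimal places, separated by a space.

-0.25 4.34

A=(0,0), D=(9.00,0)
B = A + 3.00·(cos105°, sin105°) = (-0.7765, 2.8978)
|BD| = 10.1969
circle(B,10.00) ∩ circle(D,5.00): a=8.7760, h=4.7939
  candidates: C₊=(9.0001,5.0000) cross=48.883; C₋=(6.2754,-4.1924) cross=-48.883
  mode + wants cross > 0 → take C=(9.0001,5.0000) (cross=48.883)
ex = (C−B)/|BC| = (0.9777,0.2102); ey = (-0.2102,0.9777)
P = B + 0.82·ex + 1.30·ey = (-0.2481,4.3411)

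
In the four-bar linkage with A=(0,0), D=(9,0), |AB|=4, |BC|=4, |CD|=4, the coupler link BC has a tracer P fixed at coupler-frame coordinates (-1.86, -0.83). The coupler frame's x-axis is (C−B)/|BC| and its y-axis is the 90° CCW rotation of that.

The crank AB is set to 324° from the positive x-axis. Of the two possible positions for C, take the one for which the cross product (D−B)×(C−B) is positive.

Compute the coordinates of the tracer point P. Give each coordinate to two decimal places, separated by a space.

A=(0,0), D=(9.00,0)
B = A + 4.00·(cos324°, sin324°) = (3.2361, -2.3511)
|BD| = 6.2250
circle(B,4.00) ∩ circle(D,4.00): a=3.1125, h=2.5124
  candidates: C₊=(5.1691,1.1508) cross=15.640; C₋=(7.0670,-3.5019) cross=-15.640
  mode + wants cross > 0 → take C=(5.1691,1.1508) (cross=15.640)
ex = (C−B)/|BC| = (0.4833,0.8755); ey = (-0.8755,0.4833)
P = B + -1.86·ex + -0.83·ey = (3.0639,-4.3806)

3.06 -4.38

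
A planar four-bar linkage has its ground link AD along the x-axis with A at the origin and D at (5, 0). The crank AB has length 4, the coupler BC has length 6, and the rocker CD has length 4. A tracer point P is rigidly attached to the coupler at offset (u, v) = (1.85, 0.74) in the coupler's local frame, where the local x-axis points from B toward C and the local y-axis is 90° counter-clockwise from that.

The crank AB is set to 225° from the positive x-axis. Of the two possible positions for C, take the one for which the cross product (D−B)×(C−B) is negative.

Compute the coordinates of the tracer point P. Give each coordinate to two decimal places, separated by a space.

-0.90 -2.31

A=(0,0), D=(5.00,0)
B = A + 4.00·(cos225°, sin225°) = (-2.8284, -2.8284)
|BD| = 8.3237
circle(B,6.00) ∩ circle(D,4.00): a=5.3632, h=2.6899
  candidates: C₊=(1.3016,1.5239) cross=22.390; C₋=(3.1297,-3.5358) cross=-22.390
  mode - wants cross < 0 → take C=(3.1297,-3.5358) (cross=-22.390)
ex = (C−B)/|BC| = (0.9930,-0.1179); ey = (0.1179,0.9930)
P = B + 1.85·ex + 0.74·ey = (-0.9041,-2.3117)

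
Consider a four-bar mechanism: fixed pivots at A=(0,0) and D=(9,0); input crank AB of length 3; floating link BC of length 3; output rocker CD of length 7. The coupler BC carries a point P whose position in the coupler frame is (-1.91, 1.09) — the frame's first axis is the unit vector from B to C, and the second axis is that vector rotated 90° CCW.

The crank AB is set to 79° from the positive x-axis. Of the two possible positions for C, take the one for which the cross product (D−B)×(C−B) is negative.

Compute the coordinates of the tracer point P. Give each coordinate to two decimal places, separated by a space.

0.62 5.14

A=(0,0), D=(9.00,0)
B = A + 3.00·(cos79°, sin79°) = (0.5724, 2.9449)
|BD| = 8.9273
circle(B,3.00) ∩ circle(D,7.00): a=2.2233, h=2.0142
  candidates: C₊=(3.3357,4.1129) cross=17.981; C₋=(2.0069,0.3100) cross=-17.981
  mode - wants cross < 0 → take C=(2.0069,0.3100) (cross=-17.981)
ex = (C−B)/|BC| = (0.4781,-0.8783); ey = (0.8783,0.4781)
P = B + -1.91·ex + 1.09·ey = (0.6165,5.1436)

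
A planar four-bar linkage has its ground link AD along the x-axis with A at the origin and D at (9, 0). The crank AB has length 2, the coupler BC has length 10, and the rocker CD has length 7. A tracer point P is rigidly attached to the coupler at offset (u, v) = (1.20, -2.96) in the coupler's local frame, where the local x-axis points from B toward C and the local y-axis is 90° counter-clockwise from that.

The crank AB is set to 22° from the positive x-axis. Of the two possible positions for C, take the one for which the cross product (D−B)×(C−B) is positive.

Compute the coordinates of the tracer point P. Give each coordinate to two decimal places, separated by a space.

A=(0,0), D=(9.00,0)
B = A + 2.00·(cos22°, sin22°) = (1.8544, 0.7492)
|BD| = 7.1848
circle(B,10.00) ∩ circle(D,7.00): a=7.1416, h=6.9999
  candidates: C₊=(9.6869,6.9662) cross=50.293; C₋=(8.2271,-6.9572) cross=-50.293
  mode + wants cross > 0 → take C=(9.6869,6.9662) (cross=50.293)
ex = (C−B)/|BC| = (0.7833,0.6217); ey = (-0.6217,0.7833)
P = B + 1.20·ex + -2.96·ey = (4.6345,-0.8232)

4.63 -0.82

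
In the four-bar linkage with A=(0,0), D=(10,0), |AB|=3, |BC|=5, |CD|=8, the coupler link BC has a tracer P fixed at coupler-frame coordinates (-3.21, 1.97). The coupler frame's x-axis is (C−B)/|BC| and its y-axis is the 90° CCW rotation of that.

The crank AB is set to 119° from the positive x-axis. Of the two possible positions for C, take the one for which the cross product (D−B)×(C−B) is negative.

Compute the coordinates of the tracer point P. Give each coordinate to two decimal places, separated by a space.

A=(0,0), D=(10.00,0)
B = A + 3.00·(cos119°, sin119°) = (-1.4544, 2.6239)
|BD| = 11.7511
circle(B,5.00) ∩ circle(D,8.00): a=4.2161, h=2.6878
  candidates: C₊=(3.2554,4.3024) cross=31.584; C₋=(2.0551,-0.9375) cross=-31.584
  mode - wants cross < 0 → take C=(2.0551,-0.9375) (cross=-31.584)
ex = (C−B)/|BC| = (0.7019,-0.7123); ey = (0.7123,0.7019)
P = B + -3.21·ex + 1.97·ey = (-2.3044,6.2930)

-2.30 6.29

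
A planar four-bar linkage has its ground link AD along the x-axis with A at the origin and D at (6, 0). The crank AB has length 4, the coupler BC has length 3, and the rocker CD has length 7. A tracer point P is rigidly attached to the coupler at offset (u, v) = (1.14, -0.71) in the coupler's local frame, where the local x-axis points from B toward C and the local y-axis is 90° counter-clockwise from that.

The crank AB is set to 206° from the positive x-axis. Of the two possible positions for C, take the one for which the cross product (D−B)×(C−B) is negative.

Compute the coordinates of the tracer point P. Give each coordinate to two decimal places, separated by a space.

A=(0,0), D=(6.00,0)
B = A + 4.00·(cos206°, sin206°) = (-3.5952, -1.7535)
|BD| = 9.7541
circle(B,3.00) ∩ circle(D,7.00): a=2.8266, h=1.0051
  candidates: C₊=(-0.9953,-0.2566) cross=9.804; C₋=(-0.6339,-2.2341) cross=-9.804
  mode - wants cross < 0 → take C=(-0.6339,-2.2341) (cross=-9.804)
ex = (C−B)/|BC| = (0.9871,-0.1602); ey = (0.1602,0.9871)
P = B + 1.14·ex + -0.71·ey = (-2.5836,-2.6369)

-2.58 -2.64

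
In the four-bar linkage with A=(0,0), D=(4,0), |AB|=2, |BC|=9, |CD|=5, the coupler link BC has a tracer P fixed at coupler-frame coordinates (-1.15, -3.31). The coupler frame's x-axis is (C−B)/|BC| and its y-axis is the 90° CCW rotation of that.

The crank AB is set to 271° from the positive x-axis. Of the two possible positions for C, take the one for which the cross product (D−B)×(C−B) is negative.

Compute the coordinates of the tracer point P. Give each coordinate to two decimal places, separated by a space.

-0.64 -5.44

A=(0,0), D=(4.00,0)
B = A + 2.00·(cos271°, sin271°) = (0.0349, -1.9997)
|BD| = 4.4408
circle(B,9.00) ∩ circle(D,5.00): a=8.5256, h=2.8835
  candidates: C₊=(6.3487,4.4140) cross=12.805; C₋=(8.9456,-0.7353) cross=-12.805
  mode - wants cross < 0 → take C=(8.9456,-0.7353) (cross=-12.805)
ex = (C−B)/|BC| = (0.9901,0.1405); ey = (-0.1405,0.9901)
P = B + -1.15·ex + -3.31·ey = (-0.6387,-5.4384)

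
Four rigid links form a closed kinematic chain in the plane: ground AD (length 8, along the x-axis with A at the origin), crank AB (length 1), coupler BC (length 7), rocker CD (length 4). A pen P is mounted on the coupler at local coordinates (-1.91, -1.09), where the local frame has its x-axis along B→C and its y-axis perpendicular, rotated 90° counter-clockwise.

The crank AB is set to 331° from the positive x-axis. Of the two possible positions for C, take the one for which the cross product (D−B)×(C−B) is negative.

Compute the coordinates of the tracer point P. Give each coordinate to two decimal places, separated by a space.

A=(0,0), D=(8.00,0)
B = A + 1.00·(cos331°, sin331°) = (0.8746, -0.4848)
|BD| = 7.1419
circle(B,7.00) ∩ circle(D,4.00): a=5.8813, h=3.7962
  candidates: C₊=(6.4846,3.7018) cross=27.112; C₋=(7.0000,-3.8730) cross=-27.112
  mode - wants cross < 0 → take C=(7.0000,-3.8730) (cross=-27.112)
ex = (C−B)/|BC| = (0.8751,-0.4840); ey = (0.4840,0.8751)
P = B + -1.91·ex + -1.09·ey = (-1.3243,-0.5141)

-1.32 -0.51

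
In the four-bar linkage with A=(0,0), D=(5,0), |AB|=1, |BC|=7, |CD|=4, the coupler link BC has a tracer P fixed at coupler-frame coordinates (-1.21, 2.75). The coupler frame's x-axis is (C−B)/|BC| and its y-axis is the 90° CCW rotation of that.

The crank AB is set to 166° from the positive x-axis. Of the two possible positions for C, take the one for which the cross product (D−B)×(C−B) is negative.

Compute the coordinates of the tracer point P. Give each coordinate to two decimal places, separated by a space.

A=(0,0), D=(5.00,0)
B = A + 1.00·(cos166°, sin166°) = (-0.9703, 0.2419)
|BD| = 5.9752
circle(B,7.00) ∩ circle(D,4.00): a=5.7490, h=3.9936
  candidates: C₊=(4.9357,3.9995) cross=23.863; C₋=(4.6123,-3.9812) cross=-23.863
  mode - wants cross < 0 → take C=(4.6123,-3.9812) (cross=-23.863)
ex = (C−B)/|BC| = (0.7975,-0.6033); ey = (0.6033,0.7975)
P = B + -1.21·ex + 2.75·ey = (-0.2762,3.1651)

-0.28 3.17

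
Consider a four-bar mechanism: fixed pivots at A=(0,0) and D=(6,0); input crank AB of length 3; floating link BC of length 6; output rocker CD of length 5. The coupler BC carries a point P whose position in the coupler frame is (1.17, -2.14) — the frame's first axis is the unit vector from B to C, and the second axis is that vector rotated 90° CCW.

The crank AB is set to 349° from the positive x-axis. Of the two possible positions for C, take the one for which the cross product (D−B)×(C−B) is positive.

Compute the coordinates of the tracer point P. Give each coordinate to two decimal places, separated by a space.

A=(0,0), D=(6.00,0)
B = A + 3.00·(cos349°, sin349°) = (2.9449, -0.5724)
|BD| = 3.1083
circle(B,6.00) ∩ circle(D,5.00): a=3.3236, h=4.9954
  candidates: C₊=(5.2917,4.9496) cross=15.527; C₋=(7.1316,-4.8703) cross=-15.527
  mode + wants cross > 0 → take C=(5.2917,4.9496) (cross=15.527)
ex = (C−B)/|BC| = (0.3911,0.9203); ey = (-0.9203,0.3911)
P = B + 1.17·ex + -2.14·ey = (5.3720,-0.3327)

5.37 -0.33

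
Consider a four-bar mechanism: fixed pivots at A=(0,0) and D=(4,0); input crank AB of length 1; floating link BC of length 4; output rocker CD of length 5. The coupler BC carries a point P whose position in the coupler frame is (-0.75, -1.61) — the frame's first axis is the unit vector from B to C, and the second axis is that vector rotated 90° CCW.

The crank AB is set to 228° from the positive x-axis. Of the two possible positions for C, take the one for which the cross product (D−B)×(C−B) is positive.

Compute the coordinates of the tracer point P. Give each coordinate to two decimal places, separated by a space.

0.76 -1.80

A=(0,0), D=(4.00,0)
B = A + 1.00·(cos228°, sin228°) = (-0.6691, -0.7431)
|BD| = 4.7279
circle(B,4.00) ∩ circle(D,5.00): a=1.4122, h=3.7424
  candidates: C₊=(0.1372,3.1747) cross=17.694; C₋=(1.3137,-4.2171) cross=-17.694
  mode + wants cross > 0 → take C=(0.1372,3.1747) (cross=17.694)
ex = (C−B)/|BC| = (0.2016,0.9795); ey = (-0.9795,0.2016)
P = B + -0.75·ex + -1.61·ey = (0.7566,-1.8023)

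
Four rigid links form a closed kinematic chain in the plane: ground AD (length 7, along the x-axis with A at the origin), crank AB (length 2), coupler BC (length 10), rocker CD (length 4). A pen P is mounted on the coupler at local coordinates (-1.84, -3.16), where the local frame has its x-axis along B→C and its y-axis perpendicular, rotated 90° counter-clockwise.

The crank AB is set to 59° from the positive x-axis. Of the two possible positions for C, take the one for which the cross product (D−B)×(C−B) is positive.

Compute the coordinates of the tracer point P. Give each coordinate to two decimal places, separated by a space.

A=(0,0), D=(7.00,0)
B = A + 2.00·(cos59°, sin59°) = (1.0301, 1.7143)
|BD| = 6.2112
circle(B,10.00) ∩ circle(D,4.00): a=9.8676, h=1.6220
  candidates: C₊=(10.9620,0.5498) cross=10.074; C₋=(10.0667,-2.5682) cross=-10.074
  mode + wants cross > 0 → take C=(10.9620,0.5498) (cross=10.074)
ex = (C−B)/|BC| = (0.9932,-0.1165); ey = (0.1165,0.9932)
P = B + -1.84·ex + -3.16·ey = (-1.1654,-1.2099)

-1.17 -1.21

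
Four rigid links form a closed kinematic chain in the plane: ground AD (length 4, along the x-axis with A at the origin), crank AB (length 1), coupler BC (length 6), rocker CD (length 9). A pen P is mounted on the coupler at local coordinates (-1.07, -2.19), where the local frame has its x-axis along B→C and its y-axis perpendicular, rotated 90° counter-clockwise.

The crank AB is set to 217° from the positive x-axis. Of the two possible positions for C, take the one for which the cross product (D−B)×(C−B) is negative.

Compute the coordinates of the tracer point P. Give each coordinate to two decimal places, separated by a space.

-2.65 0.99

A=(0,0), D=(4.00,0)
B = A + 1.00·(cos217°, sin217°) = (-0.7986, -0.6018)
|BD| = 4.8362
circle(B,6.00) ∩ circle(D,9.00): a=-2.2343, h=5.5685
  candidates: C₊=(-3.7085,4.6454) cross=26.930; C₋=(-2.3226,-6.4050) cross=-26.930
  mode - wants cross < 0 → take C=(-2.3226,-6.4050) (cross=-26.930)
ex = (C−B)/|BC| = (-0.2540,-0.9672); ey = (0.9672,-0.2540)
P = B + -1.07·ex + -2.19·ey = (-2.6450,0.9893)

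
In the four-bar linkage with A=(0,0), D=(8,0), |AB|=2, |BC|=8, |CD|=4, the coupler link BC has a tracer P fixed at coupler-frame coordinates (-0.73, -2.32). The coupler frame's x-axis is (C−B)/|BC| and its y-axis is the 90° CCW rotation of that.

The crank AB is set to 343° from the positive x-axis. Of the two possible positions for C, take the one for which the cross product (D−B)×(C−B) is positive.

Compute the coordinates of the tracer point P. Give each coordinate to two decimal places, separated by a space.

A=(0,0), D=(8.00,0)
B = A + 2.00·(cos343°, sin343°) = (1.9126, -0.5847)
|BD| = 6.1154
circle(B,8.00) ∩ circle(D,4.00): a=6.9822, h=3.9050
  candidates: C₊=(8.4895,3.9699) cross=23.880; C₋=(9.2362,-3.8042) cross=-23.880
  mode + wants cross > 0 → take C=(8.4895,3.9699) (cross=23.880)
ex = (C−B)/|BC| = (0.8221,0.5693); ey = (-0.5693,0.8221)
P = B + -0.73·ex + -2.32·ey = (2.6333,-2.9076)

2.63 -2.91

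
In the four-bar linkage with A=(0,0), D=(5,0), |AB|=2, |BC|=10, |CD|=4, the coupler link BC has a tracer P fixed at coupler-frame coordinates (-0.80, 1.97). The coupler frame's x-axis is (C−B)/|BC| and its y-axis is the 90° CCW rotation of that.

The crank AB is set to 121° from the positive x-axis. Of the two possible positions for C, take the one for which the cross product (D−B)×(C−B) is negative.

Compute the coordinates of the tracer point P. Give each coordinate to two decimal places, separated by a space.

-0.87 3.83

A=(0,0), D=(5.00,0)
B = A + 2.00·(cos121°, sin121°) = (-1.0301, 1.7143)
|BD| = 6.2690
circle(B,10.00) ∩ circle(D,4.00): a=9.8341, h=1.8139
  candidates: C₊=(8.9252,0.7698) cross=11.371; C₋=(7.9332,-2.7197) cross=-11.371
  mode - wants cross < 0 → take C=(7.9332,-2.7197) (cross=-11.371)
ex = (C−B)/|BC| = (0.8963,-0.4434); ey = (0.4434,0.8963)
P = B + -0.80·ex + 1.97·ey = (-0.8736,3.8348)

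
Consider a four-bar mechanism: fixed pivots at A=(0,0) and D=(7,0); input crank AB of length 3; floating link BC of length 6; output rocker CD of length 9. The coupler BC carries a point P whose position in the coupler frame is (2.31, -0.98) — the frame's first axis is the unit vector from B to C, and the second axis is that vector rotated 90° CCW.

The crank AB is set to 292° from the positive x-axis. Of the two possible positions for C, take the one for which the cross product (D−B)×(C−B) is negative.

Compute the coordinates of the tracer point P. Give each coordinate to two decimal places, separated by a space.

1.14 -5.29

A=(0,0), D=(7.00,0)
B = A + 3.00·(cos292°, sin292°) = (1.1238, -2.7816)
|BD| = 6.5013
circle(B,6.00) ∩ circle(D,9.00): a=-0.2102, h=5.9963
  candidates: C₊=(-1.6317,2.5483) cross=38.984; C₋=(3.4993,-8.2913) cross=-38.984
  mode - wants cross < 0 → take C=(3.4993,-8.2913) (cross=-38.984)
ex = (C−B)/|BC| = (0.3959,-0.9183); ey = (0.9183,0.3959)
P = B + 2.31·ex + -0.98·ey = (1.1385,-5.2908)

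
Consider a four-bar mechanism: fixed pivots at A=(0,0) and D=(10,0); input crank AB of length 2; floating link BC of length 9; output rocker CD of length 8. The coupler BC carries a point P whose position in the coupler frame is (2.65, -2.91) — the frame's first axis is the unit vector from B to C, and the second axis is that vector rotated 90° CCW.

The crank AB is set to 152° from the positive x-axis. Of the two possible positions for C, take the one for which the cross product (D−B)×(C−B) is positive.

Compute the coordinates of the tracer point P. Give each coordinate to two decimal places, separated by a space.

A=(0,0), D=(10.00,0)
B = A + 2.00·(cos152°, sin152°) = (-1.7659, 0.9389)
|BD| = 11.8033
circle(B,9.00) ∩ circle(D,8.00): a=6.6218, h=6.0952
  candidates: C₊=(5.3198,6.4881) cross=71.944; C₋=(4.3500,-5.6637) cross=-71.944
  mode + wants cross > 0 → take C=(5.3198,6.4881) (cross=71.944)
ex = (C−B)/|BC| = (0.7873,0.6166); ey = (-0.6166,0.7873)
P = B + 2.65·ex + -2.91·ey = (2.1147,0.2818)

2.11 0.28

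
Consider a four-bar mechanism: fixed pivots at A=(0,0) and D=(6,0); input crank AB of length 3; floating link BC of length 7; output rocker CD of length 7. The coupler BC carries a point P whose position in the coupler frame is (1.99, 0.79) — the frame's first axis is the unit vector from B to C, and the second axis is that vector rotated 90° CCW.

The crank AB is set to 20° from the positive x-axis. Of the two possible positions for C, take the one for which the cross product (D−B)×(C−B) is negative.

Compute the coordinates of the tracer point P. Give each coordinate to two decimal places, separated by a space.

A=(0,0), D=(6.00,0)
B = A + 3.00·(cos20°, sin20°) = (2.8191, 1.0261)
|BD| = 3.3423
circle(B,7.00) ∩ circle(D,7.00): a=1.6712, h=6.7976
  candidates: C₊=(6.4963,6.9824) cross=22.720; C₋=(2.3227,-5.9563) cross=-22.720
  mode - wants cross < 0 → take C=(2.3227,-5.9563) (cross=-22.720)
ex = (C−B)/|BC| = (-0.0709,-0.9975); ey = (0.9975,-0.0709)
P = B + 1.99·ex + 0.79·ey = (3.4660,-1.0149)

3.47 -1.01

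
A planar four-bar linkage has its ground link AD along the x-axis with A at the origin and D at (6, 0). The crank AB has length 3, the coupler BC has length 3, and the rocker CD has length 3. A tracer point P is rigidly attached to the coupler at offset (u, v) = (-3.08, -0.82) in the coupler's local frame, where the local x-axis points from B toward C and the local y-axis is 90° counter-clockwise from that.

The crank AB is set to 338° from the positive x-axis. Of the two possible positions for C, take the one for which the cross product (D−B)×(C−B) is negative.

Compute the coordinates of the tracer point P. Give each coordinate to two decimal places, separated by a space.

A=(0,0), D=(6.00,0)
B = A + 3.00·(cos338°, sin338°) = (2.7816, -1.1238)
|BD| = 3.4090
circle(B,3.00) ∩ circle(D,3.00): a=1.7045, h=2.4687
  candidates: C₊=(3.5769,1.7688) cross=8.416; C₋=(5.2046,-2.8926) cross=-8.416
  mode - wants cross < 0 → take C=(5.2046,-2.8926) (cross=-8.416)
ex = (C−B)/|BC| = (0.8077,-0.5896); ey = (0.5896,0.8077)
P = B + -3.08·ex + -0.82·ey = (-0.1896,0.0299)

-0.19 0.03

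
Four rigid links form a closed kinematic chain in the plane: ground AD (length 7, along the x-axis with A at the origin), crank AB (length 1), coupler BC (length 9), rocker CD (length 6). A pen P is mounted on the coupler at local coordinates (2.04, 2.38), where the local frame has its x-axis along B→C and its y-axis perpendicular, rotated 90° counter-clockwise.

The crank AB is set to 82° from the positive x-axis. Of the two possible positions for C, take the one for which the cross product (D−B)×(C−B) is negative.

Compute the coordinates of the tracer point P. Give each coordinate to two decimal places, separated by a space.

A=(0,0), D=(7.00,0)
B = A + 1.00·(cos82°, sin82°) = (0.1392, 0.9903)
|BD| = 6.9319
circle(B,9.00) ∩ circle(D,6.00): a=6.7118, h=5.9960
  candidates: C₊=(7.6387,5.9659) cross=41.564; C₋=(5.9256,-5.9030) cross=-41.564
  mode - wants cross < 0 → take C=(5.9256,-5.9030) (cross=-41.564)
ex = (C−B)/|BC| = (0.6429,-0.7659); ey = (0.7659,0.6429)
P = B + 2.04·ex + 2.38·ey = (3.2737,0.9580)

3.27 0.96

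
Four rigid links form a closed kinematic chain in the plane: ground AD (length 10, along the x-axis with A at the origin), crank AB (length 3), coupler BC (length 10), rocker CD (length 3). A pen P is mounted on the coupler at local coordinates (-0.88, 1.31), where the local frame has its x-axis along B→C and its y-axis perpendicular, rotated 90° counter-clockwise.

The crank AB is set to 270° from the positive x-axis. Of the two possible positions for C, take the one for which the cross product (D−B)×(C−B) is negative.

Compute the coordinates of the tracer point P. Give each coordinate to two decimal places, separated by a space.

A=(0,0), D=(10.00,0)
B = A + 3.00·(cos270°, sin270°) = (-0.0000, -3.0000)
|BD| = 10.4403
circle(B,10.00) ∩ circle(D,3.00): a=9.5783, h=2.8735
  candidates: C₊=(8.3486,2.5046) cross=30.000; C₋=(10.0000,-3.0000) cross=-30.000
  mode - wants cross < 0 → take C=(10.0000,-3.0000) (cross=-30.000)
ex = (C−B)/|BC| = (1.0000,0.0000); ey = (-0.0000,1.0000)
P = B + -0.88·ex + 1.31·ey = (-0.8800,-1.6900)

-0.88 -1.69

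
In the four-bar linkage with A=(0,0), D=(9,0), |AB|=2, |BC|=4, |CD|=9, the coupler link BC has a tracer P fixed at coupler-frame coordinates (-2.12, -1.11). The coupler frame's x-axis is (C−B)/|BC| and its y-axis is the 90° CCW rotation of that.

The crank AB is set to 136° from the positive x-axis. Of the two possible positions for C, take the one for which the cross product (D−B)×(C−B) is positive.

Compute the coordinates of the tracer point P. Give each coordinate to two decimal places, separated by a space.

-1.98 -0.94

A=(0,0), D=(9.00,0)
B = A + 2.00·(cos136°, sin136°) = (-1.4387, 1.3893)
|BD| = 10.5307
circle(B,4.00) ∩ circle(D,9.00): a=2.1792, h=3.3543
  candidates: C₊=(1.1640,4.4268) cross=35.323; C₋=(0.2789,-2.2232) cross=-35.323
  mode + wants cross > 0 → take C=(1.1640,4.4268) (cross=35.323)
ex = (C−B)/|BC| = (0.6507,0.7594); ey = (-0.7594,0.6507)
P = B + -2.12·ex + -1.11·ey = (-1.9752,-0.9428)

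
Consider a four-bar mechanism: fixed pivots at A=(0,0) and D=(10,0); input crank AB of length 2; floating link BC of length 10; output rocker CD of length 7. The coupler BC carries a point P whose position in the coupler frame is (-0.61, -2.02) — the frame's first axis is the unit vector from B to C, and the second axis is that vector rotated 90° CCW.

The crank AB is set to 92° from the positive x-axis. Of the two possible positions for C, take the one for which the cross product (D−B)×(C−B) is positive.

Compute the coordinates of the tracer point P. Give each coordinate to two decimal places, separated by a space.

0.38 -0.06

A=(0,0), D=(10.00,0)
B = A + 2.00·(cos92°, sin92°) = (-0.0698, 1.9988)
|BD| = 10.2663
circle(B,10.00) ∩ circle(D,7.00): a=7.6170, h=6.4793
  candidates: C₊=(8.6629,6.8711) cross=66.518; C₋=(6.1400,-5.8395) cross=-66.518
  mode + wants cross > 0 → take C=(8.6629,6.8711) (cross=66.518)
ex = (C−B)/|BC| = (0.8733,0.4872); ey = (-0.4872,0.8733)
P = B + -0.61·ex + -2.02·ey = (0.3817,-0.0624)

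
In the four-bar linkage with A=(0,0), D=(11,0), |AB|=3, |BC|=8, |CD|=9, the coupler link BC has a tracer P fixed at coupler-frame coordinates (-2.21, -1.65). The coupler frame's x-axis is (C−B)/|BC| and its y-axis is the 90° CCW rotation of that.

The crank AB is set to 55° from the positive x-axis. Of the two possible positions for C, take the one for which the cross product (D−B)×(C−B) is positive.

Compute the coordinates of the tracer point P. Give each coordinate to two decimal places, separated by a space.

A=(0,0), D=(11.00,0)
B = A + 3.00·(cos55°, sin55°) = (1.7207, 2.4575)
|BD| = 9.5992
circle(B,8.00) ∩ circle(D,9.00): a=3.9141, h=6.9771
  candidates: C₊=(7.2906,8.2000) cross=66.974; C₋=(3.7182,-5.2892) cross=-66.974
  mode + wants cross > 0 → take C=(7.2906,8.2000) (cross=66.974)
ex = (C−B)/|BC| = (0.6962,0.7178); ey = (-0.7178,0.6962)
P = B + -2.21·ex + -1.65·ey = (1.3665,-0.2777)

1.37 -0.28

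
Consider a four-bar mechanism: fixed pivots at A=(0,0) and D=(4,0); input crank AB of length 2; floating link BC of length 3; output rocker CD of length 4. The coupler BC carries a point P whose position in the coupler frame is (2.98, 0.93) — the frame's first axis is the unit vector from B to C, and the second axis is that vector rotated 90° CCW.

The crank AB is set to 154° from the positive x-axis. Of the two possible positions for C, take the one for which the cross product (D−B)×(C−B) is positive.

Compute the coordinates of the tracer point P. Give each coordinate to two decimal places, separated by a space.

A=(0,0), D=(4.00,0)
B = A + 2.00·(cos154°, sin154°) = (-1.7976, 0.8767)
|BD| = 5.8635
circle(B,3.00) ∩ circle(D,4.00): a=2.3348, h=1.8838
  candidates: C₊=(0.7927,2.3902) cross=11.045; C₋=(0.2293,-1.3349) cross=-11.045
  mode + wants cross > 0 → take C=(0.7927,2.3902) (cross=11.045)
ex = (C−B)/|BC| = (0.8634,0.5045); ey = (-0.5045,0.8634)
P = B + 2.98·ex + 0.93·ey = (0.3062,3.1831)

0.31 3.18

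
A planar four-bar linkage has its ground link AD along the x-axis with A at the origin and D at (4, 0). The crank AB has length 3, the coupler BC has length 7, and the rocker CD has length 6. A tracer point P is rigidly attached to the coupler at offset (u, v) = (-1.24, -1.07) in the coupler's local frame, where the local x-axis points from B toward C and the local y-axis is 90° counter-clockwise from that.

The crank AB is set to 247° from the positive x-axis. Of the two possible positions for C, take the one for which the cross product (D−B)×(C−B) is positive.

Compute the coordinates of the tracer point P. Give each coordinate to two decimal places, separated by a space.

A=(0,0), D=(4.00,0)
B = A + 3.00·(cos247°, sin247°) = (-1.1722, -2.7615)
|BD| = 5.8632
circle(B,7.00) ∩ circle(D,6.00): a=4.0402, h=5.7163
  candidates: C₊=(-0.3005,4.1840) cross=33.516; C₋=(5.0842,-5.9012) cross=-33.516
  mode + wants cross > 0 → take C=(-0.3005,4.1840) (cross=33.516)
ex = (C−B)/|BC| = (0.1245,0.9922); ey = (-0.9922,0.1245)
P = B + -1.24·ex + -1.07·ey = (-0.2649,-4.1251)

-0.26 -4.13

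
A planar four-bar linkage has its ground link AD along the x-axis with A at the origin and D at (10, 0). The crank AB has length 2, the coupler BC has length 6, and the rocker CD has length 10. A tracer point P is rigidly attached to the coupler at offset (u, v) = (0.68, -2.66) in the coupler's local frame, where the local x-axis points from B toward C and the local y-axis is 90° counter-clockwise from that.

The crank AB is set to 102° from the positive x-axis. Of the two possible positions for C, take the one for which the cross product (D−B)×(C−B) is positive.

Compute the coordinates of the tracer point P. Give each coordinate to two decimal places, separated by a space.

2.19 1.08

A=(0,0), D=(10.00,0)
B = A + 2.00·(cos102°, sin102°) = (-0.4158, 1.9563)
|BD| = 10.5979
circle(B,6.00) ∩ circle(D,10.00): a=2.2795, h=5.5501
  candidates: C₊=(2.8490,6.9903) cross=58.820; C₋=(0.8000,-3.9192) cross=-58.820
  mode + wants cross > 0 → take C=(2.8490,6.9903) (cross=58.820)
ex = (C−B)/|BC| = (0.5441,0.8390); ey = (-0.8390,0.5441)
P = B + 0.68·ex + -2.66·ey = (2.1859,1.0794)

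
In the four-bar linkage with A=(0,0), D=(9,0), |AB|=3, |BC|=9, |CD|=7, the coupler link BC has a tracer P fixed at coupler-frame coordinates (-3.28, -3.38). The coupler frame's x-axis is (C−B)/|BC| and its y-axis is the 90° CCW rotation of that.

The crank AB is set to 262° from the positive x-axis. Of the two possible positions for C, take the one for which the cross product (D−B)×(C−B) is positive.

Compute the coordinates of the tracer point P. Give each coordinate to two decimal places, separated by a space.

A=(0,0), D=(9.00,0)
B = A + 3.00·(cos262°, sin262°) = (-0.4175, -2.9708)
|BD| = 9.8750
circle(B,9.00) ∩ circle(D,7.00): a=6.5577, h=6.1641
  candidates: C₊=(3.9820,4.8806) cross=60.870; C₋=(7.6908,-6.8765) cross=-60.870
  mode + wants cross > 0 → take C=(3.9820,4.8806) (cross=60.870)
ex = (C−B)/|BC| = (0.4888,0.8724); ey = (-0.8724,0.4888)
P = B + -3.28·ex + -3.38·ey = (0.9277,-7.4845)

0.93 -7.48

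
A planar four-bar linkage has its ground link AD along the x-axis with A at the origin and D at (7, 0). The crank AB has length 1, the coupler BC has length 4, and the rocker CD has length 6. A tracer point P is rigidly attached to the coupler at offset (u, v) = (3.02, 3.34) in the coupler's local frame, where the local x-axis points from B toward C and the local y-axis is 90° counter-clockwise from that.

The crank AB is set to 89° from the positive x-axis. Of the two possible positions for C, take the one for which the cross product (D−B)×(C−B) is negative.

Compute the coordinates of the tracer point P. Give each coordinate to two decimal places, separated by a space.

A=(0,0), D=(7.00,0)
B = A + 1.00·(cos89°, sin89°) = (0.0175, 0.9998)
|BD| = 7.0538
circle(B,4.00) ∩ circle(D,6.00): a=2.1092, h=3.3987
  candidates: C₊=(2.5871,4.0653) cross=23.974; C₋=(1.6236,-2.6635) cross=-23.974
  mode - wants cross < 0 → take C=(1.6236,-2.6635) (cross=-23.974)
ex = (C−B)/|BC| = (0.4015,-0.9158); ey = (0.9158,0.4015)
P = B + 3.02·ex + 3.34·ey = (4.2890,-0.4249)

4.29 -0.42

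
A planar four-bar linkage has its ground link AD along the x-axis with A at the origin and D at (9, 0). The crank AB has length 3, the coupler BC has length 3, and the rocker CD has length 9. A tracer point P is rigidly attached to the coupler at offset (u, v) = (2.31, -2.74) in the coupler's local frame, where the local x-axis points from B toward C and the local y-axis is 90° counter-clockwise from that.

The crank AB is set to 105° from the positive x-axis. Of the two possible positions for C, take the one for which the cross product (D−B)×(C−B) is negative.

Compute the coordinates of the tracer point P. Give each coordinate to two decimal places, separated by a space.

A=(0,0), D=(9.00,0)
B = A + 3.00·(cos105°, sin105°) = (-0.7765, 2.8978)
|BD| = 10.1969
circle(B,3.00) ∩ circle(D,9.00): a=1.5679, h=2.5576
  candidates: C₊=(1.4537,4.9044) cross=26.080; C₋=(0.0000,0.0000) cross=-26.080
  mode - wants cross < 0 → take C=(0.0000,0.0000) (cross=-26.080)
ex = (C−B)/|BC| = (0.2588,-0.9659); ey = (0.9659,0.2588)
P = B + 2.31·ex + -2.74·ey = (-2.8252,-0.0427)

-2.83 -0.04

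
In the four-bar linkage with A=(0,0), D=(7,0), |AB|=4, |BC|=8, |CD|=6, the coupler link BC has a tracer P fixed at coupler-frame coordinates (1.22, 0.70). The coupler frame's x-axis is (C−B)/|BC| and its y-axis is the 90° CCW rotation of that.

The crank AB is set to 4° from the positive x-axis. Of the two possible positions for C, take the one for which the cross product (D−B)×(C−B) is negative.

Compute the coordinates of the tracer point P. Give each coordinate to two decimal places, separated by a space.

5.35 -0.09

A=(0,0), D=(7.00,0)
B = A + 4.00·(cos4°, sin4°) = (3.9903, 0.2790)
|BD| = 3.0227
circle(B,8.00) ∩ circle(D,6.00): a=6.1430, h=5.1248
  candidates: C₊=(10.5801,4.8148) cross=15.490; C₋=(9.6340,-5.3909) cross=-15.490
  mode - wants cross < 0 → take C=(9.6340,-5.3909) (cross=-15.490)
ex = (C−B)/|BC| = (0.7055,-0.7087); ey = (0.7087,0.7055)
P = B + 1.22·ex + 0.70·ey = (5.3470,-0.0918)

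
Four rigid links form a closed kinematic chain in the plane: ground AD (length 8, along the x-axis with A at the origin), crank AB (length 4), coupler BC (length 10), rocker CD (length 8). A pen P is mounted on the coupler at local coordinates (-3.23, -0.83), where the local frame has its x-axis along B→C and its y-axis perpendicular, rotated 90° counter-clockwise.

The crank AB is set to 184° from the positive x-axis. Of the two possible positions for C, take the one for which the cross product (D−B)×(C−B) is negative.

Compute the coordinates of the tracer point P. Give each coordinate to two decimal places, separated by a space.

A=(0,0), D=(8.00,0)
B = A + 4.00·(cos184°, sin184°) = (-3.9903, -0.2790)
|BD| = 11.9935
circle(B,10.00) ∩ circle(D,8.00): a=7.4976, h=6.6171
  candidates: C₊=(3.3513,6.5108) cross=79.363; C₋=(3.6592,-6.7199) cross=-79.363
  mode - wants cross < 0 → take C=(3.6592,-6.7199) (cross=-79.363)
ex = (C−B)/|BC| = (0.7649,-0.6441); ey = (0.6441,0.7649)
P = B + -3.23·ex + -0.83·ey = (-6.9956,1.1665)

-7.00 1.17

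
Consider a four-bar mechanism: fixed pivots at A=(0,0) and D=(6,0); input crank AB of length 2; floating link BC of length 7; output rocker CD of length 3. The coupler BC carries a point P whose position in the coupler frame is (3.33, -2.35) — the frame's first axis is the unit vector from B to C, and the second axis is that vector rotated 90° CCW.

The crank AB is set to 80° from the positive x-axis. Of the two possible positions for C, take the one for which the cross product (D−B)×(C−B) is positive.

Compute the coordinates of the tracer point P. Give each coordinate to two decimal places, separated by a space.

3.90 -0.02

A=(0,0), D=(6.00,0)
B = A + 2.00·(cos80°, sin80°) = (0.3473, 1.9696)
|BD| = 5.9860
circle(B,7.00) ∩ circle(D,3.00): a=6.3341, h=2.9797
  candidates: C₊=(7.3092,2.6993) cross=17.837; C₋=(5.3483,-2.9284) cross=-17.837
  mode + wants cross > 0 → take C=(7.3092,2.6993) (cross=17.837)
ex = (C−B)/|BC| = (0.9946,0.1042); ey = (-0.1042,0.9946)
P = B + 3.33·ex + -2.35·ey = (3.9041,-0.0205)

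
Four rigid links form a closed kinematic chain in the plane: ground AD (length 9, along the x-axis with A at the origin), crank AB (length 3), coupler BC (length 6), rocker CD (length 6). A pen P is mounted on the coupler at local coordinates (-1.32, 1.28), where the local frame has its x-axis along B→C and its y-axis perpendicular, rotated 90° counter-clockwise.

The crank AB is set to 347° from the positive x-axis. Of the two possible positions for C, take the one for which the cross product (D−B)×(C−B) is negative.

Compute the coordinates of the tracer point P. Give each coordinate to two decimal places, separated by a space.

A=(0,0), D=(9.00,0)
B = A + 3.00·(cos347°, sin347°) = (2.9231, -0.6749)
|BD| = 6.1142
circle(B,6.00) ∩ circle(D,6.00): a=3.0571, h=5.1628
  candidates: C₊=(5.3917,4.7938) cross=31.566; C₋=(6.5314,-5.4686) cross=-31.566
  mode - wants cross < 0 → take C=(6.5314,-5.4686) (cross=-31.566)
ex = (C−B)/|BC| = (0.6014,-0.7990); ey = (0.7990,0.6014)
P = B + -1.32·ex + 1.28·ey = (3.1520,1.1495)

3.15 1.15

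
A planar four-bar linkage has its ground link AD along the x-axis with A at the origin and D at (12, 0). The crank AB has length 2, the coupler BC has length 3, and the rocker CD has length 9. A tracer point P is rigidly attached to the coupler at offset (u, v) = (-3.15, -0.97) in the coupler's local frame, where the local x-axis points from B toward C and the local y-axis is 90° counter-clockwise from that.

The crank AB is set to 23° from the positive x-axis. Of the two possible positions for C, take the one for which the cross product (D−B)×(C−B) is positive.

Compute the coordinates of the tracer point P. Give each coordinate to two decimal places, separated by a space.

0.79 -2.34

A=(0,0), D=(12.00,0)
B = A + 2.00·(cos23°, sin23°) = (1.8410, 0.7815)
|BD| = 10.1890
circle(B,3.00) ∩ circle(D,9.00): a=1.5613, h=2.5617
  candidates: C₊=(3.5942,3.2159) cross=26.101; C₋=(3.2012,-1.8925) cross=-26.101
  mode + wants cross > 0 → take C=(3.5942,3.2159) (cross=26.101)
ex = (C−B)/|BC| = (0.5844,0.8115); ey = (-0.8115,0.5844)
P = B + -3.15·ex + -0.97·ey = (0.7873,-2.3415)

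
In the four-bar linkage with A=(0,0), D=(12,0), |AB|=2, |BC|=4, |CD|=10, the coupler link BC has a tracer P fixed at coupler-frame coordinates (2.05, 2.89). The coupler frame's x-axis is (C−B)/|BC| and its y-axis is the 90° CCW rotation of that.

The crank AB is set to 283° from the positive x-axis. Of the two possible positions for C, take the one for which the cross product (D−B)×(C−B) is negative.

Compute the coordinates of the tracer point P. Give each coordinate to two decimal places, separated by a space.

3.95 -1.41

A=(0,0), D=(12.00,0)
B = A + 2.00·(cos283°, sin283°) = (0.4499, -1.9487)
|BD| = 11.7133
circle(B,4.00) ∩ circle(D,10.00): a=2.2710, h=3.2928
  candidates: C₊=(2.1414,1.6760) cross=38.570; C₋=(3.2371,-4.8178) cross=-38.570
  mode - wants cross < 0 → take C=(3.2371,-4.8178) (cross=-38.570)
ex = (C−B)/|BC| = (0.6968,-0.7173); ey = (0.7173,0.6968)
P = B + 2.05·ex + 2.89·ey = (3.9512,-1.4054)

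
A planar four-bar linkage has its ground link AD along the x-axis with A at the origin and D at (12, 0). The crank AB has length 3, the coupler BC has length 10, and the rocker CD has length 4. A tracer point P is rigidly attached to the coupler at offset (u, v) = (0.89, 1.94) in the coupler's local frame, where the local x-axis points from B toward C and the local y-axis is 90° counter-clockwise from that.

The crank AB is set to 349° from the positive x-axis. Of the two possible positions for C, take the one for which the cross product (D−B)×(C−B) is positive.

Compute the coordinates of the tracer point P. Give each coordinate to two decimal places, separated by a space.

A=(0,0), D=(12.00,0)
B = A + 3.00·(cos349°, sin349°) = (2.9449, -0.5724)
|BD| = 9.0732
circle(B,10.00) ∩ circle(D,4.00): a=9.1656, h=3.9989
  candidates: C₊=(11.8399,3.9968) cross=36.283; C₋=(12.3445,-3.9851) cross=-36.283
  mode + wants cross > 0 → take C=(11.8399,3.9968) (cross=36.283)
ex = (C−B)/|BC| = (0.8895,0.4569); ey = (-0.4569,0.8895)
P = B + 0.89·ex + 1.94·ey = (2.8501,1.5599)

2.85 1.56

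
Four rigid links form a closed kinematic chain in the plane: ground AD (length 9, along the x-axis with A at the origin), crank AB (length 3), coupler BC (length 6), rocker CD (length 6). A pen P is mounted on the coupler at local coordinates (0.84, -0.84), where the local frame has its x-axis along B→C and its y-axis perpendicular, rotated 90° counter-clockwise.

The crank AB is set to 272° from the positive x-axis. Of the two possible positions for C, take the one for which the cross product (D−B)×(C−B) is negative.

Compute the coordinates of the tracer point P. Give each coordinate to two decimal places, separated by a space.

0.61 -4.07

A=(0,0), D=(9.00,0)
B = A + 3.00·(cos272°, sin272°) = (0.1047, -2.9982)
|BD| = 9.3870
circle(B,6.00) ∩ circle(D,6.00): a=4.6935, h=3.7378
  candidates: C₊=(3.3585,2.0429) cross=35.087; C₋=(5.7462,-5.0411) cross=-35.087
  mode - wants cross < 0 → take C=(5.7462,-5.0411) (cross=-35.087)
ex = (C−B)/|BC| = (0.9402,-0.3405); ey = (0.3405,0.9402)
P = B + 0.84·ex + -0.84·ey = (0.6085,-4.0740)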